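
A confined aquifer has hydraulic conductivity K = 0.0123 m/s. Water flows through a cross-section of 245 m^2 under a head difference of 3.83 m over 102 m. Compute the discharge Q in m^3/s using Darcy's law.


Darcy's law: Q = K * A * i, where i = dh/L.
Hydraulic gradient i = 3.83 / 102 = 0.037549.
Q = 0.0123 * 245 * 0.037549
  = 0.1132 m^3/s.

0.1132


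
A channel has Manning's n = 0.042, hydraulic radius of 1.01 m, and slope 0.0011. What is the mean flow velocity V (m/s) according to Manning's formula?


Manning's equation gives V = (1/n) * R^(2/3) * S^(1/2).
First, compute R^(2/3) = 1.01^(2/3) = 1.0067.
Next, S^(1/2) = 0.0011^(1/2) = 0.033166.
Then 1/n = 1/0.042 = 23.81.
V = 23.81 * 1.0067 * 0.033166 = 0.7949 m/s.

0.7949


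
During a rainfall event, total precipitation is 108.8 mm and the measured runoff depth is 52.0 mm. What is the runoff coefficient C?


The runoff coefficient C = runoff depth / rainfall depth.
C = 52.0 / 108.8
  = 0.4779.

0.4779


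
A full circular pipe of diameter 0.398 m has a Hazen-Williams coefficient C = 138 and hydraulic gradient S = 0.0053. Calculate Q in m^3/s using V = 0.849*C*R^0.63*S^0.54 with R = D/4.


For a full circular pipe, R = D/4 = 0.398/4 = 0.0995 m.
V = 0.849 * 138 * 0.0995^0.63 * 0.0053^0.54
  = 0.849 * 138 * 0.233684 * 0.059035
  = 1.6163 m/s.
Pipe area A = pi*D^2/4 = pi*0.398^2/4 = 0.1244 m^2.
Q = A * V = 0.1244 * 1.6163 = 0.2011 m^3/s.

0.2011


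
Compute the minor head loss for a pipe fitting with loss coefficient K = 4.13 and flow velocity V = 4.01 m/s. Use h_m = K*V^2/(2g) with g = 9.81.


Minor loss formula: h_m = K * V^2/(2g).
V^2 = 4.01^2 = 16.0801.
V^2/(2g) = 16.0801 / 19.62 = 0.8196 m.
h_m = 4.13 * 0.8196 = 3.3849 m.

3.3849


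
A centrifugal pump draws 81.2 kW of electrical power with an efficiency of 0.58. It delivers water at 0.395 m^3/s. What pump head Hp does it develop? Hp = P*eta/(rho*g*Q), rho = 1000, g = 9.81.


Pump head formula: Hp = P * eta / (rho * g * Q).
Numerator: P * eta = 81.2 * 1000 * 0.58 = 47096.0 W.
Denominator: rho * g * Q = 1000 * 9.81 * 0.395 = 3874.95.
Hp = 47096.0 / 3874.95 = 12.15 m.

12.15


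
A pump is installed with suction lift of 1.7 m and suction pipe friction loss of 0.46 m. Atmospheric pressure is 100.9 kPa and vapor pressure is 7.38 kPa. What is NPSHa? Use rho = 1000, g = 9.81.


NPSHa = p_atm/(rho*g) - z_s - hf_s - p_vap/(rho*g).
p_atm/(rho*g) = 100.9*1000 / (1000*9.81) = 10.285 m.
p_vap/(rho*g) = 7.38*1000 / (1000*9.81) = 0.752 m.
NPSHa = 10.285 - 1.7 - 0.46 - 0.752
      = 7.37 m.

7.37


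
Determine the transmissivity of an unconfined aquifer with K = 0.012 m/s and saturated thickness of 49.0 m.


Transmissivity is defined as T = K * h.
T = 0.012 * 49.0
  = 0.588 m^2/s.

0.588


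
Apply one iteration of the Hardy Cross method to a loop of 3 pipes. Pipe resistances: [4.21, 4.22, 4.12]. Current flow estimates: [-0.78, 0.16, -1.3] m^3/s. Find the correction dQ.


Numerator terms (r*Q*|Q|): 4.21*-0.78*|-0.78| = -2.5614; 4.22*0.16*|0.16| = 0.108; 4.12*-1.3*|-1.3| = -6.9628.
Sum of numerator = -9.4161.
Denominator terms (r*|Q|): 4.21*|-0.78| = 3.2838; 4.22*|0.16| = 0.6752; 4.12*|-1.3| = 5.356.
2 * sum of denominator = 2 * 9.315 = 18.63.
dQ = --9.4161 / 18.63 = 0.5054 m^3/s.

0.5054


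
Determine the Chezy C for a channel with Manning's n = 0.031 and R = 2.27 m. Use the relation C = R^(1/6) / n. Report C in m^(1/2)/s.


The Chezy coefficient relates to Manning's n through C = R^(1/6) / n.
R^(1/6) = 2.27^(1/6) = 1.146404.
C = 1.146404 / 0.031 = 36.98 m^(1/2)/s.

36.98


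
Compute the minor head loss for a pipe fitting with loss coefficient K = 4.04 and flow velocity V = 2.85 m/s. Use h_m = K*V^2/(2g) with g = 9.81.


Minor loss formula: h_m = K * V^2/(2g).
V^2 = 2.85^2 = 8.1225.
V^2/(2g) = 8.1225 / 19.62 = 0.414 m.
h_m = 4.04 * 0.414 = 1.6725 m.

1.6725


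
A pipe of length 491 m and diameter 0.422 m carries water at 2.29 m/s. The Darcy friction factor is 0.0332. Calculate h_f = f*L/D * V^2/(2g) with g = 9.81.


Darcy-Weisbach equation: h_f = f * (L/D) * V^2/(2g).
f * L/D = 0.0332 * 491/0.422 = 38.6284.
V^2/(2g) = 2.29^2 / (2*9.81) = 5.2441 / 19.62 = 0.2673 m.
h_f = 38.6284 * 0.2673 = 10.325 m.

10.325


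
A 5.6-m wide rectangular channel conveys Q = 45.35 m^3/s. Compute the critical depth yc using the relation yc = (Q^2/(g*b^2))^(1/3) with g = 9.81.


Using yc = (Q^2 / (g * b^2))^(1/3):
Q^2 = 45.35^2 = 2056.62.
g * b^2 = 9.81 * 5.6^2 = 9.81 * 31.36 = 307.64.
Q^2 / (g*b^2) = 2056.62 / 307.64 = 6.6852.
yc = 6.6852^(1/3) = 1.8838 m.

1.8838


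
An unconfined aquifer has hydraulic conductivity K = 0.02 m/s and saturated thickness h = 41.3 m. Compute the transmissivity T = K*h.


Transmissivity is defined as T = K * h.
T = 0.02 * 41.3
  = 0.826 m^2/s.

0.826


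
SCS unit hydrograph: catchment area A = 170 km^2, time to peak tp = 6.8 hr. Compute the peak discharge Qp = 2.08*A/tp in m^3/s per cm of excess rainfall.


SCS formula: Qp = 2.08 * A / tp.
Qp = 2.08 * 170 / 6.8
   = 353.6 / 6.8
   = 52.0 m^3/s per cm.

52.0


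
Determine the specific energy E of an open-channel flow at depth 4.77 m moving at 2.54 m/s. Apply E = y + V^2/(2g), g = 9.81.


Specific energy E = y + V^2/(2g).
Velocity head = V^2/(2g) = 2.54^2 / (2*9.81) = 6.4516 / 19.62 = 0.3288 m.
E = 4.77 + 0.3288 = 5.0988 m.

5.0988


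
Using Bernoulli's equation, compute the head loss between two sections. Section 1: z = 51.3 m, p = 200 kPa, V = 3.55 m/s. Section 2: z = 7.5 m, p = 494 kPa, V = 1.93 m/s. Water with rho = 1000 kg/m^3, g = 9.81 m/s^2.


Total head at each section: H = z + p/(rho*g) + V^2/(2g).
H1 = 51.3 + 200*1000/(1000*9.81) + 3.55^2/(2*9.81)
   = 51.3 + 20.387 + 0.6423
   = 72.33 m.
H2 = 7.5 + 494*1000/(1000*9.81) + 1.93^2/(2*9.81)
   = 7.5 + 50.357 + 0.1899
   = 58.047 m.
h_L = H1 - H2 = 72.33 - 58.047 = 14.283 m.

14.283


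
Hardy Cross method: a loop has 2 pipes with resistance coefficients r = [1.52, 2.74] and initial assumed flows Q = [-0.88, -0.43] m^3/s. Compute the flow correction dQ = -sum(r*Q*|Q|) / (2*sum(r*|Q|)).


Numerator terms (r*Q*|Q|): 1.52*-0.88*|-0.88| = -1.1771; 2.74*-0.43*|-0.43| = -0.5066.
Sum of numerator = -1.6837.
Denominator terms (r*|Q|): 1.52*|-0.88| = 1.3376; 2.74*|-0.43| = 1.1782.
2 * sum of denominator = 2 * 2.5158 = 5.0316.
dQ = --1.6837 / 5.0316 = 0.3346 m^3/s.

0.3346


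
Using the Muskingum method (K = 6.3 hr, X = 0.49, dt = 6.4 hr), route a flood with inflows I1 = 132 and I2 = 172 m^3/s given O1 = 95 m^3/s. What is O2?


Muskingum coefficients:
denom = 2*K*(1-X) + dt = 2*6.3*(1-0.49) + 6.4 = 12.826.
C0 = (dt - 2*K*X)/denom = (6.4 - 2*6.3*0.49)/12.826 = 0.0176.
C1 = (dt + 2*K*X)/denom = (6.4 + 2*6.3*0.49)/12.826 = 0.9804.
C2 = (2*K*(1-X) - dt)/denom = 0.002.
O2 = C0*I2 + C1*I1 + C2*O1
   = 0.0176*172 + 0.9804*132 + 0.002*95
   = 132.63 m^3/s.

132.63


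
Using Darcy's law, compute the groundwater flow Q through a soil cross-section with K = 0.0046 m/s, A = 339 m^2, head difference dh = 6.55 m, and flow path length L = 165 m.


Darcy's law: Q = K * A * i, where i = dh/L.
Hydraulic gradient i = 6.55 / 165 = 0.039697.
Q = 0.0046 * 339 * 0.039697
  = 0.0619 m^3/s.

0.0619


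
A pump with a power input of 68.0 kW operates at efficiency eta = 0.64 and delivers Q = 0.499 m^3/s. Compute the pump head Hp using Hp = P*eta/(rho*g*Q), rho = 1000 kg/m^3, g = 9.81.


Pump head formula: Hp = P * eta / (rho * g * Q).
Numerator: P * eta = 68.0 * 1000 * 0.64 = 43520.0 W.
Denominator: rho * g * Q = 1000 * 9.81 * 0.499 = 4895.19.
Hp = 43520.0 / 4895.19 = 8.89 m.

8.89


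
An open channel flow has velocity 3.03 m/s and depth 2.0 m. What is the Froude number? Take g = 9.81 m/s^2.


The Froude number is defined as Fr = V / sqrt(g*y).
g*y = 9.81 * 2.0 = 19.62.
sqrt(g*y) = sqrt(19.62) = 4.4294.
Fr = 3.03 / 4.4294 = 0.6841.

0.6841


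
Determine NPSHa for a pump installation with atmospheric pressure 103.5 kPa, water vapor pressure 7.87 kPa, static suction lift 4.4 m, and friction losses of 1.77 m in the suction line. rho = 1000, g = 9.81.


NPSHa = p_atm/(rho*g) - z_s - hf_s - p_vap/(rho*g).
p_atm/(rho*g) = 103.5*1000 / (1000*9.81) = 10.55 m.
p_vap/(rho*g) = 7.87*1000 / (1000*9.81) = 0.802 m.
NPSHa = 10.55 - 4.4 - 1.77 - 0.802
      = 3.58 m.

3.58


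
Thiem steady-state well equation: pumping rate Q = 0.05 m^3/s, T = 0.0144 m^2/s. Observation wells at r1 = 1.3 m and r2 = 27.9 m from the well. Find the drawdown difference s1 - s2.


Thiem equation: s1 - s2 = Q/(2*pi*T) * ln(r2/r1).
ln(r2/r1) = ln(27.9/1.3) = 3.0663.
Q/(2*pi*T) = 0.05 / (2*pi*0.0144) = 0.05 / 0.0905 = 0.5526.
s1 - s2 = 0.5526 * 3.0663 = 1.6945 m.

1.6945


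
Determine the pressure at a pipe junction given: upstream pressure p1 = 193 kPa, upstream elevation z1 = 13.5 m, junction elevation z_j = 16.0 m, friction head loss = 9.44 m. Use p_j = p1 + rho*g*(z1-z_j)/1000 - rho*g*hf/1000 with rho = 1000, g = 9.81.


Junction pressure: p_j = p1 + rho*g*(z1 - z_j)/1000 - rho*g*hf/1000.
Elevation term = 1000*9.81*(13.5 - 16.0)/1000 = -24.525 kPa.
Friction term = 1000*9.81*9.44/1000 = 92.606 kPa.
p_j = 193 + -24.525 - 92.606 = 75.87 kPa.

75.87


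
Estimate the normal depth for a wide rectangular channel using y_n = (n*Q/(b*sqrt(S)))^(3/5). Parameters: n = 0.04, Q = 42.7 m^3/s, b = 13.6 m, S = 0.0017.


We use the wide-channel approximation y_n = (n*Q/(b*sqrt(S)))^(3/5).
sqrt(S) = sqrt(0.0017) = 0.041231.
Numerator: n*Q = 0.04 * 42.7 = 1.708.
Denominator: b*sqrt(S) = 13.6 * 0.041231 = 0.560742.
arg = 3.046.
y_n = 3.046^(3/5) = 1.9509 m.

1.9509


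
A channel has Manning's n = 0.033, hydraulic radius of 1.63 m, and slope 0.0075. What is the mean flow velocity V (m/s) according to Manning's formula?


Manning's equation gives V = (1/n) * R^(2/3) * S^(1/2).
First, compute R^(2/3) = 1.63^(2/3) = 1.385.
Next, S^(1/2) = 0.0075^(1/2) = 0.086603.
Then 1/n = 1/0.033 = 30.3.
V = 30.3 * 1.385 * 0.086603 = 3.6348 m/s.

3.6348


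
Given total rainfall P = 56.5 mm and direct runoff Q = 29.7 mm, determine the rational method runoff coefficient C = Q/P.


The runoff coefficient C = runoff depth / rainfall depth.
C = 29.7 / 56.5
  = 0.5257.

0.5257


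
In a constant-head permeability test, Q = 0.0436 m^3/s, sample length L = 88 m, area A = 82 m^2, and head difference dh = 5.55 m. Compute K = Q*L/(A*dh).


From K = Q*L / (A*dh):
Numerator: Q*L = 0.0436 * 88 = 3.8368.
Denominator: A*dh = 82 * 5.55 = 455.1.
K = 3.8368 / 455.1 = 0.008431 m/s.

0.008431


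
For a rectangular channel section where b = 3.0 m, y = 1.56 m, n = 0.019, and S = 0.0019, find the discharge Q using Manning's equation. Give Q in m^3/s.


For a rectangular channel, the cross-sectional area A = b * y = 3.0 * 1.56 = 4.68 m^2.
The wetted perimeter P = b + 2y = 3.0 + 2*1.56 = 6.12 m.
Hydraulic radius R = A/P = 4.68/6.12 = 0.7647 m.
Velocity V = (1/n)*R^(2/3)*S^(1/2) = (1/0.019)*0.7647^(2/3)*0.0019^(1/2) = 1.9185 m/s.
Discharge Q = A * V = 4.68 * 1.9185 = 8.978 m^3/s.

8.978


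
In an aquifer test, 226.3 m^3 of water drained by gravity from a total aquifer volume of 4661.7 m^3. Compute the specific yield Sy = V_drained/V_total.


Specific yield Sy = Volume drained / Total volume.
Sy = 226.3 / 4661.7
   = 0.0485.

0.0485


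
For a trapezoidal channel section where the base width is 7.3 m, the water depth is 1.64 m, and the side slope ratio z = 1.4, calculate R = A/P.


For a trapezoidal section with side slope z:
A = (b + z*y)*y = (7.3 + 1.4*1.64)*1.64 = 15.737 m^2.
P = b + 2*y*sqrt(1 + z^2) = 7.3 + 2*1.64*sqrt(1 + 1.4^2) = 12.943 m.
R = A/P = 15.737 / 12.943 = 1.2159 m.

1.2159


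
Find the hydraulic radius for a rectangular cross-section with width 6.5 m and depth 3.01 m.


For a rectangular section:
Flow area A = b * y = 6.5 * 3.01 = 19.56 m^2.
Wetted perimeter P = b + 2y = 6.5 + 2*3.01 = 12.52 m.
Hydraulic radius R = A/P = 19.56 / 12.52 = 1.5627 m.

1.5627


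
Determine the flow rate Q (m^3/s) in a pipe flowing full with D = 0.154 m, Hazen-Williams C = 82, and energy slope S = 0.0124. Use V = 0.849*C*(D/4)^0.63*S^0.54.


For a full circular pipe, R = D/4 = 0.154/4 = 0.0385 m.
V = 0.849 * 82 * 0.0385^0.63 * 0.0124^0.54
  = 0.849 * 82 * 0.128481 * 0.093422
  = 0.8356 m/s.
Pipe area A = pi*D^2/4 = pi*0.154^2/4 = 0.0186 m^2.
Q = A * V = 0.0186 * 0.8356 = 0.0156 m^3/s.

0.0156


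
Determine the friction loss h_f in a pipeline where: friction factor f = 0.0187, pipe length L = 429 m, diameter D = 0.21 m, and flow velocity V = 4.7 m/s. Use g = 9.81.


Darcy-Weisbach equation: h_f = f * (L/D) * V^2/(2g).
f * L/D = 0.0187 * 429/0.21 = 38.2014.
V^2/(2g) = 4.7^2 / (2*9.81) = 22.09 / 19.62 = 1.1259 m.
h_f = 38.2014 * 1.1259 = 43.011 m.

43.011


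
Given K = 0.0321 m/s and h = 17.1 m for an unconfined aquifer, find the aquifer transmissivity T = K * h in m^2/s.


Transmissivity is defined as T = K * h.
T = 0.0321 * 17.1
  = 0.5489 m^2/s.

0.5489


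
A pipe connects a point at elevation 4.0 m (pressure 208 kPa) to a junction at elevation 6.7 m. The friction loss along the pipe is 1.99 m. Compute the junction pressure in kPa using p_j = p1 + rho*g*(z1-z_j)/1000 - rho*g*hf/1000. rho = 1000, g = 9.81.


Junction pressure: p_j = p1 + rho*g*(z1 - z_j)/1000 - rho*g*hf/1000.
Elevation term = 1000*9.81*(4.0 - 6.7)/1000 = -26.487 kPa.
Friction term = 1000*9.81*1.99/1000 = 19.522 kPa.
p_j = 208 + -26.487 - 19.522 = 161.99 kPa.

161.99


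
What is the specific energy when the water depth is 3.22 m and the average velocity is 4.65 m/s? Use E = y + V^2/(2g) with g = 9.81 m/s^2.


Specific energy E = y + V^2/(2g).
Velocity head = V^2/(2g) = 4.65^2 / (2*9.81) = 21.6225 / 19.62 = 1.1021 m.
E = 3.22 + 1.1021 = 4.3221 m.

4.3221


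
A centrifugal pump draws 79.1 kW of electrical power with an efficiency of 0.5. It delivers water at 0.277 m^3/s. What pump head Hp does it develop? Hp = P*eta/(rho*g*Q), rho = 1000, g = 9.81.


Pump head formula: Hp = P * eta / (rho * g * Q).
Numerator: P * eta = 79.1 * 1000 * 0.5 = 39550.0 W.
Denominator: rho * g * Q = 1000 * 9.81 * 0.277 = 2717.37.
Hp = 39550.0 / 2717.37 = 14.55 m.

14.55


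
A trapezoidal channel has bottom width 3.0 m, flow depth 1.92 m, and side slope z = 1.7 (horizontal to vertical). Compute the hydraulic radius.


For a trapezoidal section with side slope z:
A = (b + z*y)*y = (3.0 + 1.7*1.92)*1.92 = 12.027 m^2.
P = b + 2*y*sqrt(1 + z^2) = 3.0 + 2*1.92*sqrt(1 + 1.7^2) = 10.574 m.
R = A/P = 12.027 / 10.574 = 1.1374 m.

1.1374


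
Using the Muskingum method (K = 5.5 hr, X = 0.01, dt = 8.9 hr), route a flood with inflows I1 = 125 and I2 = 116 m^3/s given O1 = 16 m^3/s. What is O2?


Muskingum coefficients:
denom = 2*K*(1-X) + dt = 2*5.5*(1-0.01) + 8.9 = 19.79.
C0 = (dt - 2*K*X)/denom = (8.9 - 2*5.5*0.01)/19.79 = 0.4442.
C1 = (dt + 2*K*X)/denom = (8.9 + 2*5.5*0.01)/19.79 = 0.4553.
C2 = (2*K*(1-X) - dt)/denom = 0.1006.
O2 = C0*I2 + C1*I1 + C2*O1
   = 0.4442*116 + 0.4553*125 + 0.1006*16
   = 110.04 m^3/s.

110.04


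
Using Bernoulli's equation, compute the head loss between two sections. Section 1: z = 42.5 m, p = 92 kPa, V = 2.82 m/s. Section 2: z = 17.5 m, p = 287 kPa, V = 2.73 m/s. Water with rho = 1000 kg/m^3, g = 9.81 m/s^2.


Total head at each section: H = z + p/(rho*g) + V^2/(2g).
H1 = 42.5 + 92*1000/(1000*9.81) + 2.82^2/(2*9.81)
   = 42.5 + 9.378 + 0.4053
   = 52.284 m.
H2 = 17.5 + 287*1000/(1000*9.81) + 2.73^2/(2*9.81)
   = 17.5 + 29.256 + 0.3799
   = 47.136 m.
h_L = H1 - H2 = 52.284 - 47.136 = 5.148 m.

5.148


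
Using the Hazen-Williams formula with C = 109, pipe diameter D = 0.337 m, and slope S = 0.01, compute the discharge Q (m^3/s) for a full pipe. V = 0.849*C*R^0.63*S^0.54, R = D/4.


For a full circular pipe, R = D/4 = 0.337/4 = 0.0843 m.
V = 0.849 * 109 * 0.0843^0.63 * 0.01^0.54
  = 0.849 * 109 * 0.210431 * 0.083176
  = 1.6197 m/s.
Pipe area A = pi*D^2/4 = pi*0.337^2/4 = 0.0892 m^2.
Q = A * V = 0.0892 * 1.6197 = 0.1445 m^3/s.

0.1445


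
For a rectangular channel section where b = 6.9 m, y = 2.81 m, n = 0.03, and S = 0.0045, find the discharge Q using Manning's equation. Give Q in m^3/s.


For a rectangular channel, the cross-sectional area A = b * y = 6.9 * 2.81 = 19.39 m^2.
The wetted perimeter P = b + 2y = 6.9 + 2*2.81 = 12.52 m.
Hydraulic radius R = A/P = 19.39/12.52 = 1.5486 m.
Velocity V = (1/n)*R^(2/3)*S^(1/2) = (1/0.03)*1.5486^(2/3)*0.0045^(1/2) = 2.9931 m/s.
Discharge Q = A * V = 19.39 * 2.9931 = 58.033 m^3/s.

58.033


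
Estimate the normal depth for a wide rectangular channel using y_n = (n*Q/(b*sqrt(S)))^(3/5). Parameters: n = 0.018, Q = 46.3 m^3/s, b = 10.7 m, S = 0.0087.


We use the wide-channel approximation y_n = (n*Q/(b*sqrt(S)))^(3/5).
sqrt(S) = sqrt(0.0087) = 0.093274.
Numerator: n*Q = 0.018 * 46.3 = 0.8334.
Denominator: b*sqrt(S) = 10.7 * 0.093274 = 0.998032.
arg = 0.835.
y_n = 0.835^(3/5) = 0.8975 m.

0.8975


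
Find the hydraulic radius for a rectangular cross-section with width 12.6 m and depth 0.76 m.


For a rectangular section:
Flow area A = b * y = 12.6 * 0.76 = 9.58 m^2.
Wetted perimeter P = b + 2y = 12.6 + 2*0.76 = 14.12 m.
Hydraulic radius R = A/P = 9.58 / 14.12 = 0.6782 m.

0.6782


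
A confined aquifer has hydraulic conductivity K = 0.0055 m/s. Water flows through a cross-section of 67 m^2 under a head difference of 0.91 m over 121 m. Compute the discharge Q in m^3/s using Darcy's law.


Darcy's law: Q = K * A * i, where i = dh/L.
Hydraulic gradient i = 0.91 / 121 = 0.007521.
Q = 0.0055 * 67 * 0.007521
  = 0.0028 m^3/s.

0.0028


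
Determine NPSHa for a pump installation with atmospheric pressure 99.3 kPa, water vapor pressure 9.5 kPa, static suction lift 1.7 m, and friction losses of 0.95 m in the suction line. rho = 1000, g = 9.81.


NPSHa = p_atm/(rho*g) - z_s - hf_s - p_vap/(rho*g).
p_atm/(rho*g) = 99.3*1000 / (1000*9.81) = 10.122 m.
p_vap/(rho*g) = 9.5*1000 / (1000*9.81) = 0.968 m.
NPSHa = 10.122 - 1.7 - 0.95 - 0.968
      = 6.5 m.

6.5


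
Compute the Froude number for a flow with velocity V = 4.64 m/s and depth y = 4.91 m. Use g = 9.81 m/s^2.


The Froude number is defined as Fr = V / sqrt(g*y).
g*y = 9.81 * 4.91 = 48.1671.
sqrt(g*y) = sqrt(48.1671) = 6.9403.
Fr = 4.64 / 6.9403 = 0.6686.

0.6686


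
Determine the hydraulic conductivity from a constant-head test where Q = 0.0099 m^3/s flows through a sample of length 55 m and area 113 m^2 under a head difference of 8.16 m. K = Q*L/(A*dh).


From K = Q*L / (A*dh):
Numerator: Q*L = 0.0099 * 55 = 0.5445.
Denominator: A*dh = 113 * 8.16 = 922.08.
K = 0.5445 / 922.08 = 0.000591 m/s.

0.000591


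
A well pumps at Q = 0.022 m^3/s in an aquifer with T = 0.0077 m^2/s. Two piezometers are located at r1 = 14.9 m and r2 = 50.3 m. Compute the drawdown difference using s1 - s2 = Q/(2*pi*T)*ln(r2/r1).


Thiem equation: s1 - s2 = Q/(2*pi*T) * ln(r2/r1).
ln(r2/r1) = ln(50.3/14.9) = 1.2166.
Q/(2*pi*T) = 0.022 / (2*pi*0.0077) = 0.022 / 0.0484 = 0.4547.
s1 - s2 = 0.4547 * 1.2166 = 0.5532 m.

0.5532


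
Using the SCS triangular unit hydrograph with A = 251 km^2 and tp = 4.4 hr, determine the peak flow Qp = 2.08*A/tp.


SCS formula: Qp = 2.08 * A / tp.
Qp = 2.08 * 251 / 4.4
   = 522.08 / 4.4
   = 118.65 m^3/s per cm.

118.65


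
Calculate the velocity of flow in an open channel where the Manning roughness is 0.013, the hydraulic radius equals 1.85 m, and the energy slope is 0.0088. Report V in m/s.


Manning's equation gives V = (1/n) * R^(2/3) * S^(1/2).
First, compute R^(2/3) = 1.85^(2/3) = 1.507.
Next, S^(1/2) = 0.0088^(1/2) = 0.093808.
Then 1/n = 1/0.013 = 76.92.
V = 76.92 * 1.507 * 0.093808 = 10.8746 m/s.

10.8746


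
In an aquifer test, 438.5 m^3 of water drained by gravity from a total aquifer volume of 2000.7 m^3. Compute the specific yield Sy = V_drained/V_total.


Specific yield Sy = Volume drained / Total volume.
Sy = 438.5 / 2000.7
   = 0.2192.

0.2192


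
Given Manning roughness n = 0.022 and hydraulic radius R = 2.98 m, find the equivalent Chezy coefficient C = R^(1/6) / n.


The Chezy coefficient relates to Manning's n through C = R^(1/6) / n.
R^(1/6) = 2.98^(1/6) = 1.199599.
C = 1.199599 / 0.022 = 54.53 m^(1/2)/s.

54.53


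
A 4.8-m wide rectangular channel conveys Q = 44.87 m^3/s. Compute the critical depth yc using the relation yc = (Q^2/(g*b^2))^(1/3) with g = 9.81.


Using yc = (Q^2 / (g * b^2))^(1/3):
Q^2 = 44.87^2 = 2013.32.
g * b^2 = 9.81 * 4.8^2 = 9.81 * 23.04 = 226.02.
Q^2 / (g*b^2) = 2013.32 / 226.02 = 8.9077.
yc = 8.9077^(1/3) = 2.0729 m.

2.0729


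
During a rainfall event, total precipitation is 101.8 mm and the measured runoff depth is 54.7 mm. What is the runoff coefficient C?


The runoff coefficient C = runoff depth / rainfall depth.
C = 54.7 / 101.8
  = 0.5373.

0.5373


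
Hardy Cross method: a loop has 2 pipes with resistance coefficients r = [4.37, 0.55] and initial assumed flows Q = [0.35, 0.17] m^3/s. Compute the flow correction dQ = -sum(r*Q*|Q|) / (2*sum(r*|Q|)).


Numerator terms (r*Q*|Q|): 4.37*0.35*|0.35| = 0.5353; 0.55*0.17*|0.17| = 0.0159.
Sum of numerator = 0.5512.
Denominator terms (r*|Q|): 4.37*|0.35| = 1.5295; 0.55*|0.17| = 0.0935.
2 * sum of denominator = 2 * 1.623 = 3.246.
dQ = -0.5512 / 3.246 = -0.1698 m^3/s.

-0.1698


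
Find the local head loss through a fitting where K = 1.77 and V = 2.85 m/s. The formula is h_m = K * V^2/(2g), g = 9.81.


Minor loss formula: h_m = K * V^2/(2g).
V^2 = 2.85^2 = 8.1225.
V^2/(2g) = 8.1225 / 19.62 = 0.414 m.
h_m = 1.77 * 0.414 = 0.7328 m.

0.7328


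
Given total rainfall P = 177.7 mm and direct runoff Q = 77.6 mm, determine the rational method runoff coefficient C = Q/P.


The runoff coefficient C = runoff depth / rainfall depth.
C = 77.6 / 177.7
  = 0.4367.

0.4367


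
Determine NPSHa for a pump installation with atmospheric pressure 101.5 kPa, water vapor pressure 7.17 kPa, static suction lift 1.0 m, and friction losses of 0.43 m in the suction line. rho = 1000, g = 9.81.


NPSHa = p_atm/(rho*g) - z_s - hf_s - p_vap/(rho*g).
p_atm/(rho*g) = 101.5*1000 / (1000*9.81) = 10.347 m.
p_vap/(rho*g) = 7.17*1000 / (1000*9.81) = 0.731 m.
NPSHa = 10.347 - 1.0 - 0.43 - 0.731
      = 8.19 m.

8.19


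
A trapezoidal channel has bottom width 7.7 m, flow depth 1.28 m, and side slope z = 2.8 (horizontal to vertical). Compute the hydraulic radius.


For a trapezoidal section with side slope z:
A = (b + z*y)*y = (7.7 + 2.8*1.28)*1.28 = 14.444 m^2.
P = b + 2*y*sqrt(1 + z^2) = 7.7 + 2*1.28*sqrt(1 + 2.8^2) = 15.311 m.
R = A/P = 14.444 / 15.311 = 0.9433 m.

0.9433


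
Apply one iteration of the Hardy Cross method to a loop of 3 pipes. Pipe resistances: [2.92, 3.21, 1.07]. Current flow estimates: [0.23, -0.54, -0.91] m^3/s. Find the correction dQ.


Numerator terms (r*Q*|Q|): 2.92*0.23*|0.23| = 0.1545; 3.21*-0.54*|-0.54| = -0.936; 1.07*-0.91*|-0.91| = -0.8861.
Sum of numerator = -1.6676.
Denominator terms (r*|Q|): 2.92*|0.23| = 0.6716; 3.21*|-0.54| = 1.7334; 1.07*|-0.91| = 0.9737.
2 * sum of denominator = 2 * 3.3787 = 6.7574.
dQ = --1.6676 / 6.7574 = 0.2468 m^3/s.

0.2468


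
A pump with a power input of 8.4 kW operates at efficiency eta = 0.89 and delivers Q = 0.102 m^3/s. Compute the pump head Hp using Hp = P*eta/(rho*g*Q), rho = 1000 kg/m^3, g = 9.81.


Pump head formula: Hp = P * eta / (rho * g * Q).
Numerator: P * eta = 8.4 * 1000 * 0.89 = 7476.0 W.
Denominator: rho * g * Q = 1000 * 9.81 * 0.102 = 1000.62.
Hp = 7476.0 / 1000.62 = 7.47 m.

7.47


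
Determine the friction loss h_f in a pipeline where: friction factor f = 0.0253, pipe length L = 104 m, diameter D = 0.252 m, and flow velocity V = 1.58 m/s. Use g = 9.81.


Darcy-Weisbach equation: h_f = f * (L/D) * V^2/(2g).
f * L/D = 0.0253 * 104/0.252 = 10.4413.
V^2/(2g) = 1.58^2 / (2*9.81) = 2.4964 / 19.62 = 0.1272 m.
h_f = 10.4413 * 0.1272 = 1.329 m.

1.329


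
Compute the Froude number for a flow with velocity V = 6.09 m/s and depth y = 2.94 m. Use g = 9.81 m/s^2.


The Froude number is defined as Fr = V / sqrt(g*y).
g*y = 9.81 * 2.94 = 28.8414.
sqrt(g*y) = sqrt(28.8414) = 5.3704.
Fr = 6.09 / 5.3704 = 1.134.

1.134


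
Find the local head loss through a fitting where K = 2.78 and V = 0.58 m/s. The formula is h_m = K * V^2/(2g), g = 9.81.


Minor loss formula: h_m = K * V^2/(2g).
V^2 = 0.58^2 = 0.3364.
V^2/(2g) = 0.3364 / 19.62 = 0.0171 m.
h_m = 2.78 * 0.0171 = 0.0477 m.

0.0477


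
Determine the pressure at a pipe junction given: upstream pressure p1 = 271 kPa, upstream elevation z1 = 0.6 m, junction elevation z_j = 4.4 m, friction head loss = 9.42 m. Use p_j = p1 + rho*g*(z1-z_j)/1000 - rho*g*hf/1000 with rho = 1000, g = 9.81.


Junction pressure: p_j = p1 + rho*g*(z1 - z_j)/1000 - rho*g*hf/1000.
Elevation term = 1000*9.81*(0.6 - 4.4)/1000 = -37.278 kPa.
Friction term = 1000*9.81*9.42/1000 = 92.41 kPa.
p_j = 271 + -37.278 - 92.41 = 141.31 kPa.

141.31


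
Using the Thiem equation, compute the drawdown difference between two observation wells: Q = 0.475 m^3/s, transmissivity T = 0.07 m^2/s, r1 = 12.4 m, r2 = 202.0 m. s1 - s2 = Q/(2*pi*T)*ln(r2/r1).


Thiem equation: s1 - s2 = Q/(2*pi*T) * ln(r2/r1).
ln(r2/r1) = ln(202.0/12.4) = 2.7906.
Q/(2*pi*T) = 0.475 / (2*pi*0.07) = 0.475 / 0.4398 = 1.08.
s1 - s2 = 1.08 * 2.7906 = 3.0138 m.

3.0138


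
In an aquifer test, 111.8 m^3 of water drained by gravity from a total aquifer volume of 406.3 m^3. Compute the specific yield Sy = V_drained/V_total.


Specific yield Sy = Volume drained / Total volume.
Sy = 111.8 / 406.3
   = 0.2752.

0.2752


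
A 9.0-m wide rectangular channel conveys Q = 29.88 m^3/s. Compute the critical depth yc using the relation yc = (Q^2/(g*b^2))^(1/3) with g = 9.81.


Using yc = (Q^2 / (g * b^2))^(1/3):
Q^2 = 29.88^2 = 892.81.
g * b^2 = 9.81 * 9.0^2 = 9.81 * 81.0 = 794.61.
Q^2 / (g*b^2) = 892.81 / 794.61 = 1.1236.
yc = 1.1236^(1/3) = 1.0396 m.

1.0396


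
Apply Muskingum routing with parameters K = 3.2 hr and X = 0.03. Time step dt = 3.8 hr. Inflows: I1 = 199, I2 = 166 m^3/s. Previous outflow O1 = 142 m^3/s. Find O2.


Muskingum coefficients:
denom = 2*K*(1-X) + dt = 2*3.2*(1-0.03) + 3.8 = 10.008.
C0 = (dt - 2*K*X)/denom = (3.8 - 2*3.2*0.03)/10.008 = 0.3605.
C1 = (dt + 2*K*X)/denom = (3.8 + 2*3.2*0.03)/10.008 = 0.3989.
C2 = (2*K*(1-X) - dt)/denom = 0.2406.
O2 = C0*I2 + C1*I1 + C2*O1
   = 0.3605*166 + 0.3989*199 + 0.2406*142
   = 173.39 m^3/s.

173.39


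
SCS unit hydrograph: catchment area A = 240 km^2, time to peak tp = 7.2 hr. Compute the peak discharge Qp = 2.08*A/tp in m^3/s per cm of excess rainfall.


SCS formula: Qp = 2.08 * A / tp.
Qp = 2.08 * 240 / 7.2
   = 499.2 / 7.2
   = 69.33 m^3/s per cm.

69.33


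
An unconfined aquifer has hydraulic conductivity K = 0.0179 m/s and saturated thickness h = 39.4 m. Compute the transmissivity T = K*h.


Transmissivity is defined as T = K * h.
T = 0.0179 * 39.4
  = 0.7053 m^2/s.

0.7053


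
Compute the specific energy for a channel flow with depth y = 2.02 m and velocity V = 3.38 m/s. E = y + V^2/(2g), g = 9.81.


Specific energy E = y + V^2/(2g).
Velocity head = V^2/(2g) = 3.38^2 / (2*9.81) = 11.4244 / 19.62 = 0.5823 m.
E = 2.02 + 0.5823 = 2.6023 m.

2.6023


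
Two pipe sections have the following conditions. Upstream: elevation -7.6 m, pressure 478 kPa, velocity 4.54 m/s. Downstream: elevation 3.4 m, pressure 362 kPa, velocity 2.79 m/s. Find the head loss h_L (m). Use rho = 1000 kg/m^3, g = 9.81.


Total head at each section: H = z + p/(rho*g) + V^2/(2g).
H1 = -7.6 + 478*1000/(1000*9.81) + 4.54^2/(2*9.81)
   = -7.6 + 48.726 + 1.0505
   = 42.176 m.
H2 = 3.4 + 362*1000/(1000*9.81) + 2.79^2/(2*9.81)
   = 3.4 + 36.901 + 0.3967
   = 40.698 m.
h_L = H1 - H2 = 42.176 - 40.698 = 1.478 m.

1.478


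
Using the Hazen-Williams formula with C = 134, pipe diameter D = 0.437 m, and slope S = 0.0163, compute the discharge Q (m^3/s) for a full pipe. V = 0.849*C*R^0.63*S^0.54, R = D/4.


For a full circular pipe, R = D/4 = 0.437/4 = 0.1092 m.
V = 0.849 * 134 * 0.1092^0.63 * 0.0163^0.54
  = 0.849 * 134 * 0.247859 * 0.108288
  = 3.0535 m/s.
Pipe area A = pi*D^2/4 = pi*0.437^2/4 = 0.15 m^2.
Q = A * V = 0.15 * 3.0535 = 0.458 m^3/s.

0.458


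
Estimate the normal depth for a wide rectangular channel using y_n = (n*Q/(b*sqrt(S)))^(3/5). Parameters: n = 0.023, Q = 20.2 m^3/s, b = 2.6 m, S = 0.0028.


We use the wide-channel approximation y_n = (n*Q/(b*sqrt(S)))^(3/5).
sqrt(S) = sqrt(0.0028) = 0.052915.
Numerator: n*Q = 0.023 * 20.2 = 0.4646.
Denominator: b*sqrt(S) = 2.6 * 0.052915 = 0.137579.
arg = 3.377.
y_n = 3.377^(3/5) = 2.0755 m.

2.0755


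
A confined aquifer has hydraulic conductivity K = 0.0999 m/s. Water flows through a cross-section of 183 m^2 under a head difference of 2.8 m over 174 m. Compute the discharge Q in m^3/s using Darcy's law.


Darcy's law: Q = K * A * i, where i = dh/L.
Hydraulic gradient i = 2.8 / 174 = 0.016092.
Q = 0.0999 * 183 * 0.016092
  = 0.2942 m^3/s.

0.2942


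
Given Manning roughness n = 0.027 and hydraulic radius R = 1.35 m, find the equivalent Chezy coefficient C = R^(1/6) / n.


The Chezy coefficient relates to Manning's n through C = R^(1/6) / n.
R^(1/6) = 1.35^(1/6) = 1.051289.
C = 1.051289 / 0.027 = 38.94 m^(1/2)/s.

38.94


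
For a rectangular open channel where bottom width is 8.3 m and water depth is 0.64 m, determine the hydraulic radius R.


For a rectangular section:
Flow area A = b * y = 8.3 * 0.64 = 5.31 m^2.
Wetted perimeter P = b + 2y = 8.3 + 2*0.64 = 9.58 m.
Hydraulic radius R = A/P = 5.31 / 9.58 = 0.5545 m.

0.5545


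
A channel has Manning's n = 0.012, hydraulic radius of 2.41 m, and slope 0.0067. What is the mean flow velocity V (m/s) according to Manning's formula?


Manning's equation gives V = (1/n) * R^(2/3) * S^(1/2).
First, compute R^(2/3) = 2.41^(2/3) = 1.7975.
Next, S^(1/2) = 0.0067^(1/2) = 0.081854.
Then 1/n = 1/0.012 = 83.33.
V = 83.33 * 1.7975 * 0.081854 = 12.2612 m/s.

12.2612


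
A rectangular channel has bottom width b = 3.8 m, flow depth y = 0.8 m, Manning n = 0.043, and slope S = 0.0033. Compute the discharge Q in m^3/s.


For a rectangular channel, the cross-sectional area A = b * y = 3.8 * 0.8 = 3.04 m^2.
The wetted perimeter P = b + 2y = 3.8 + 2*0.8 = 5.4 m.
Hydraulic radius R = A/P = 3.04/5.4 = 0.563 m.
Velocity V = (1/n)*R^(2/3)*S^(1/2) = (1/0.043)*0.563^(2/3)*0.0033^(1/2) = 0.9108 m/s.
Discharge Q = A * V = 3.04 * 0.9108 = 2.769 m^3/s.

2.769


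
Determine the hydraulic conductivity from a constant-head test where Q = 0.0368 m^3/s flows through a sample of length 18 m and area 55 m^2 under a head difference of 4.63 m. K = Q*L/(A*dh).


From K = Q*L / (A*dh):
Numerator: Q*L = 0.0368 * 18 = 0.6624.
Denominator: A*dh = 55 * 4.63 = 254.65.
K = 0.6624 / 254.65 = 0.002601 m/s.

0.002601


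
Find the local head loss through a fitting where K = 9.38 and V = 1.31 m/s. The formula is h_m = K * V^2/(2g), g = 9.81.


Minor loss formula: h_m = K * V^2/(2g).
V^2 = 1.31^2 = 1.7161.
V^2/(2g) = 1.7161 / 19.62 = 0.0875 m.
h_m = 9.38 * 0.0875 = 0.8204 m.

0.8204


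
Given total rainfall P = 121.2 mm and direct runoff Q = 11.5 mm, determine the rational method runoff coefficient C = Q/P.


The runoff coefficient C = runoff depth / rainfall depth.
C = 11.5 / 121.2
  = 0.0949.

0.0949


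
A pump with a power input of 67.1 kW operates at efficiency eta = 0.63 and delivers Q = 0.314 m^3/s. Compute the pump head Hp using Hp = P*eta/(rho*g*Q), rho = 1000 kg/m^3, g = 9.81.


Pump head formula: Hp = P * eta / (rho * g * Q).
Numerator: P * eta = 67.1 * 1000 * 0.63 = 42273.0 W.
Denominator: rho * g * Q = 1000 * 9.81 * 0.314 = 3080.34.
Hp = 42273.0 / 3080.34 = 13.72 m.

13.72


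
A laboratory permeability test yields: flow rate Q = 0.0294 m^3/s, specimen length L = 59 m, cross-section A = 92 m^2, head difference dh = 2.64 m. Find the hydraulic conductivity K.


From K = Q*L / (A*dh):
Numerator: Q*L = 0.0294 * 59 = 1.7346.
Denominator: A*dh = 92 * 2.64 = 242.88.
K = 1.7346 / 242.88 = 0.007142 m/s.

0.007142


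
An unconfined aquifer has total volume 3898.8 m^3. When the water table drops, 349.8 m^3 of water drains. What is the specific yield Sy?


Specific yield Sy = Volume drained / Total volume.
Sy = 349.8 / 3898.8
   = 0.0897.

0.0897


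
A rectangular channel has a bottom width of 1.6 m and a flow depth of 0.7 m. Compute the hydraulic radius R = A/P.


For a rectangular section:
Flow area A = b * y = 1.6 * 0.7 = 1.12 m^2.
Wetted perimeter P = b + 2y = 1.6 + 2*0.7 = 3.0 m.
Hydraulic radius R = A/P = 1.12 / 3.0 = 0.3733 m.

0.3733


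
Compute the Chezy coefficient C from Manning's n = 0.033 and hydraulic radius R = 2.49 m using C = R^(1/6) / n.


The Chezy coefficient relates to Manning's n through C = R^(1/6) / n.
R^(1/6) = 2.49^(1/6) = 1.164215.
C = 1.164215 / 0.033 = 35.28 m^(1/2)/s.

35.28


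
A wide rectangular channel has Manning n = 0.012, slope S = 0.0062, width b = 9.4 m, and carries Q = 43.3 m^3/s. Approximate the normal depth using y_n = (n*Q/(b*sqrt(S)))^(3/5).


We use the wide-channel approximation y_n = (n*Q/(b*sqrt(S)))^(3/5).
sqrt(S) = sqrt(0.0062) = 0.07874.
Numerator: n*Q = 0.012 * 43.3 = 0.5196.
Denominator: b*sqrt(S) = 9.4 * 0.07874 = 0.740156.
arg = 0.702.
y_n = 0.702^(3/5) = 0.8087 m.

0.8087


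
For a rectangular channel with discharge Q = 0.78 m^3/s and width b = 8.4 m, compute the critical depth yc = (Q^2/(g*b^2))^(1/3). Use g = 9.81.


Using yc = (Q^2 / (g * b^2))^(1/3):
Q^2 = 0.78^2 = 0.61.
g * b^2 = 9.81 * 8.4^2 = 9.81 * 70.56 = 692.19.
Q^2 / (g*b^2) = 0.61 / 692.19 = 0.0009.
yc = 0.0009^(1/3) = 0.0958 m.

0.0958


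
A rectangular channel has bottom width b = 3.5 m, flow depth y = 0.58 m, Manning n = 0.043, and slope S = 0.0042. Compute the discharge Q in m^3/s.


For a rectangular channel, the cross-sectional area A = b * y = 3.5 * 0.58 = 2.03 m^2.
The wetted perimeter P = b + 2y = 3.5 + 2*0.58 = 4.66 m.
Hydraulic radius R = A/P = 2.03/4.66 = 0.4356 m.
Velocity V = (1/n)*R^(2/3)*S^(1/2) = (1/0.043)*0.4356^(2/3)*0.0042^(1/2) = 0.8661 m/s.
Discharge Q = A * V = 2.03 * 0.8661 = 1.758 m^3/s.

1.758


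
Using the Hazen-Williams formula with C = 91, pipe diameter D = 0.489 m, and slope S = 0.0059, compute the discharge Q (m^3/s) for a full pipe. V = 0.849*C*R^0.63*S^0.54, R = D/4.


For a full circular pipe, R = D/4 = 0.489/4 = 0.1222 m.
V = 0.849 * 91 * 0.1222^0.63 * 0.0059^0.54
  = 0.849 * 91 * 0.266052 * 0.062555
  = 1.2858 m/s.
Pipe area A = pi*D^2/4 = pi*0.489^2/4 = 0.1878 m^2.
Q = A * V = 0.1878 * 1.2858 = 0.2415 m^3/s.

0.2415


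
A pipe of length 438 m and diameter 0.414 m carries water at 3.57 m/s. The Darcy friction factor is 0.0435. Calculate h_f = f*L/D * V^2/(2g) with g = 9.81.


Darcy-Weisbach equation: h_f = f * (L/D) * V^2/(2g).
f * L/D = 0.0435 * 438/0.414 = 46.0217.
V^2/(2g) = 3.57^2 / (2*9.81) = 12.7449 / 19.62 = 0.6496 m.
h_f = 46.0217 * 0.6496 = 29.895 m.

29.895


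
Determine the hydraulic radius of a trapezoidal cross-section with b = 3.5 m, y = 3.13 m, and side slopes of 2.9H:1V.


For a trapezoidal section with side slope z:
A = (b + z*y)*y = (3.5 + 2.9*3.13)*3.13 = 39.366 m^2.
P = b + 2*y*sqrt(1 + z^2) = 3.5 + 2*3.13*sqrt(1 + 2.9^2) = 22.703 m.
R = A/P = 39.366 / 22.703 = 1.734 m.

1.734


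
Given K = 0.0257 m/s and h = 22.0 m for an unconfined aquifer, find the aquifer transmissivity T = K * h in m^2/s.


Transmissivity is defined as T = K * h.
T = 0.0257 * 22.0
  = 0.5654 m^2/s.

0.5654


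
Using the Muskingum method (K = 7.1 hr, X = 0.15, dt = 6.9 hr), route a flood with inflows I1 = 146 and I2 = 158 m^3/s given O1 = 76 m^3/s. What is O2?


Muskingum coefficients:
denom = 2*K*(1-X) + dt = 2*7.1*(1-0.15) + 6.9 = 18.97.
C0 = (dt - 2*K*X)/denom = (6.9 - 2*7.1*0.15)/18.97 = 0.2514.
C1 = (dt + 2*K*X)/denom = (6.9 + 2*7.1*0.15)/18.97 = 0.476.
C2 = (2*K*(1-X) - dt)/denom = 0.2725.
O2 = C0*I2 + C1*I1 + C2*O1
   = 0.2514*158 + 0.476*146 + 0.2725*76
   = 129.94 m^3/s.

129.94


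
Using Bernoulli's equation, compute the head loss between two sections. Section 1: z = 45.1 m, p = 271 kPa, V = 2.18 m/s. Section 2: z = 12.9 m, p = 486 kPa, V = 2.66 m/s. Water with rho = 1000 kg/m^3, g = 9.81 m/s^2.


Total head at each section: H = z + p/(rho*g) + V^2/(2g).
H1 = 45.1 + 271*1000/(1000*9.81) + 2.18^2/(2*9.81)
   = 45.1 + 27.625 + 0.2422
   = 72.967 m.
H2 = 12.9 + 486*1000/(1000*9.81) + 2.66^2/(2*9.81)
   = 12.9 + 49.541 + 0.3606
   = 62.802 m.
h_L = H1 - H2 = 72.967 - 62.802 = 10.165 m.

10.165


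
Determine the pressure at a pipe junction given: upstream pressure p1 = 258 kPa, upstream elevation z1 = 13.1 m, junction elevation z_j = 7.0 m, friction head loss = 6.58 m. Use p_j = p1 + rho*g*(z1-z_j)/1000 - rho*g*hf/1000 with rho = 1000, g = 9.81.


Junction pressure: p_j = p1 + rho*g*(z1 - z_j)/1000 - rho*g*hf/1000.
Elevation term = 1000*9.81*(13.1 - 7.0)/1000 = 59.841 kPa.
Friction term = 1000*9.81*6.58/1000 = 64.55 kPa.
p_j = 258 + 59.841 - 64.55 = 253.29 kPa.

253.29


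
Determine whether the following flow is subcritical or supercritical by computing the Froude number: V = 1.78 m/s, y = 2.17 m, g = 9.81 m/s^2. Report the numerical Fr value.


The Froude number is defined as Fr = V / sqrt(g*y).
g*y = 9.81 * 2.17 = 21.2877.
sqrt(g*y) = sqrt(21.2877) = 4.6139.
Fr = 1.78 / 4.6139 = 0.3858.
Since Fr < 1, the flow is subcritical.

0.3858


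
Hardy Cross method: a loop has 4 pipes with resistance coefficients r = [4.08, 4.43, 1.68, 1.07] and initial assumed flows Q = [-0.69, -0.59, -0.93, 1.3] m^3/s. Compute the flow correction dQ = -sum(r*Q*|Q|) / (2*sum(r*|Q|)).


Numerator terms (r*Q*|Q|): 4.08*-0.69*|-0.69| = -1.9425; 4.43*-0.59*|-0.59| = -1.5421; 1.68*-0.93*|-0.93| = -1.453; 1.07*1.3*|1.3| = 1.8083.
Sum of numerator = -3.1293.
Denominator terms (r*|Q|): 4.08*|-0.69| = 2.8152; 4.43*|-0.59| = 2.6137; 1.68*|-0.93| = 1.5624; 1.07*|1.3| = 1.391.
2 * sum of denominator = 2 * 8.3823 = 16.7646.
dQ = --3.1293 / 16.7646 = 0.1867 m^3/s.

0.1867


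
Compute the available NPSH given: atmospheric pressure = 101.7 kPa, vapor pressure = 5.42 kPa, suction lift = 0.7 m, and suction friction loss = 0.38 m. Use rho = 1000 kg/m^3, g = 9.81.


NPSHa = p_atm/(rho*g) - z_s - hf_s - p_vap/(rho*g).
p_atm/(rho*g) = 101.7*1000 / (1000*9.81) = 10.367 m.
p_vap/(rho*g) = 5.42*1000 / (1000*9.81) = 0.552 m.
NPSHa = 10.367 - 0.7 - 0.38 - 0.552
      = 8.73 m.

8.73


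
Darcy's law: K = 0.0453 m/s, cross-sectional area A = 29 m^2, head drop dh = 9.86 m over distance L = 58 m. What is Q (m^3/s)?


Darcy's law: Q = K * A * i, where i = dh/L.
Hydraulic gradient i = 9.86 / 58 = 0.17.
Q = 0.0453 * 29 * 0.17
  = 0.2233 m^3/s.

0.2233


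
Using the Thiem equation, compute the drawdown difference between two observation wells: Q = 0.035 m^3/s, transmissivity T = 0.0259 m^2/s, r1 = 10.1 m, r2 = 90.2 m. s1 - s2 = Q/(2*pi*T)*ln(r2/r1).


Thiem equation: s1 - s2 = Q/(2*pi*T) * ln(r2/r1).
ln(r2/r1) = ln(90.2/10.1) = 2.1895.
Q/(2*pi*T) = 0.035 / (2*pi*0.0259) = 0.035 / 0.1627 = 0.2151.
s1 - s2 = 0.2151 * 2.1895 = 0.4709 m.

0.4709


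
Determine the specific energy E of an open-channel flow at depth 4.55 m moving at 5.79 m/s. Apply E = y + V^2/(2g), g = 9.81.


Specific energy E = y + V^2/(2g).
Velocity head = V^2/(2g) = 5.79^2 / (2*9.81) = 33.5241 / 19.62 = 1.7087 m.
E = 4.55 + 1.7087 = 6.2587 m.

6.2587


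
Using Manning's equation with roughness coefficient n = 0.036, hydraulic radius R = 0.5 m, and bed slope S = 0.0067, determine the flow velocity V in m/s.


Manning's equation gives V = (1/n) * R^(2/3) * S^(1/2).
First, compute R^(2/3) = 0.5^(2/3) = 0.63.
Next, S^(1/2) = 0.0067^(1/2) = 0.081854.
Then 1/n = 1/0.036 = 27.78.
V = 27.78 * 0.63 * 0.081854 = 1.4323 m/s.

1.4323


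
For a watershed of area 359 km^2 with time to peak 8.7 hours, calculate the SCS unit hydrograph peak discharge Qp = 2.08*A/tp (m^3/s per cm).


SCS formula: Qp = 2.08 * A / tp.
Qp = 2.08 * 359 / 8.7
   = 746.72 / 8.7
   = 85.83 m^3/s per cm.

85.83


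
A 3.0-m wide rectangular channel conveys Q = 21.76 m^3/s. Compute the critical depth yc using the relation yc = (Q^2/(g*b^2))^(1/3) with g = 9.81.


Using yc = (Q^2 / (g * b^2))^(1/3):
Q^2 = 21.76^2 = 473.5.
g * b^2 = 9.81 * 3.0^2 = 9.81 * 9.0 = 88.29.
Q^2 / (g*b^2) = 473.5 / 88.29 = 5.363.
yc = 5.363^(1/3) = 1.7504 m.

1.7504
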